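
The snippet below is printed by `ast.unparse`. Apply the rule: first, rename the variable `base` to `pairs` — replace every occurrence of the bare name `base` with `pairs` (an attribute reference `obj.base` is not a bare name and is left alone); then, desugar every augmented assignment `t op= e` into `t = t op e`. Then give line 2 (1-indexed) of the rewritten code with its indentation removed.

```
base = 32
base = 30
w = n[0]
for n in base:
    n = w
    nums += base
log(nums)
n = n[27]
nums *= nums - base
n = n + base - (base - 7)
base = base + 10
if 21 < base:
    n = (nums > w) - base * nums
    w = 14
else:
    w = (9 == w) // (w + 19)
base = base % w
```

pairs = 30

Transformed code:
pairs = 32
pairs = 30
w = n[0]
for n in pairs:
    n = w
    nums = nums + pairs
log(nums)
n = n[27]
nums = nums * (nums - pairs)
n = n + pairs - (pairs - 7)
pairs = pairs + 10
if 21 < pairs:
    n = (nums > w) - pairs * nums
    w = 14
else:
    w = (9 == w) // (w + 19)
pairs = pairs % w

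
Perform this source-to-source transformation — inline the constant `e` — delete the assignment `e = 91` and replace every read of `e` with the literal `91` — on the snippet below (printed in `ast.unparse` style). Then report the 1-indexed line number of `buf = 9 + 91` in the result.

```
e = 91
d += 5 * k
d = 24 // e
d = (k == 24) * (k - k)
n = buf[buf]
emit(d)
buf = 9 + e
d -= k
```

6

Transformed code:
d += 5 * k
d = 24 // 91
d = (k == 24) * (k - k)
n = buf[buf]
emit(d)
buf = 9 + 91
d -= k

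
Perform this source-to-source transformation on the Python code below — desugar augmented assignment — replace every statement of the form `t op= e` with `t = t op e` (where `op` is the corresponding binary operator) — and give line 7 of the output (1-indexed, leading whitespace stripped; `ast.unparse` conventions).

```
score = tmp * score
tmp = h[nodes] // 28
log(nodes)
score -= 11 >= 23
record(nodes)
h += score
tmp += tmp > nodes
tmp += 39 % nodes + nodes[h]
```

Transformed code:
score = tmp * score
tmp = h[nodes] // 28
log(nodes)
score = score - (11 >= 23)
record(nodes)
h = h + score
tmp = tmp + (tmp > nodes)
tmp = tmp + (39 % nodes + nodes[h])

tmp = tmp + (tmp > nodes)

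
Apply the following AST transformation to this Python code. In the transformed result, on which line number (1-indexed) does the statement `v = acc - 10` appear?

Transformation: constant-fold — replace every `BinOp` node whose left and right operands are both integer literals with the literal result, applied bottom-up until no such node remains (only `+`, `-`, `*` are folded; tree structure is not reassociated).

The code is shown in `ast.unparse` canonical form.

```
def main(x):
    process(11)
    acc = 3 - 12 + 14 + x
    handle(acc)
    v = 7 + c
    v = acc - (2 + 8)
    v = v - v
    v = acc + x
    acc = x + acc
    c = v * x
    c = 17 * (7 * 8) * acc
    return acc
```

6

Transformed code:
def main(x):
    process(11)
    acc = 5 + x
    handle(acc)
    v = 7 + c
    v = acc - 10
    v = v - v
    v = acc + x
    acc = x + acc
    c = v * x
    c = 952 * acc
    return acc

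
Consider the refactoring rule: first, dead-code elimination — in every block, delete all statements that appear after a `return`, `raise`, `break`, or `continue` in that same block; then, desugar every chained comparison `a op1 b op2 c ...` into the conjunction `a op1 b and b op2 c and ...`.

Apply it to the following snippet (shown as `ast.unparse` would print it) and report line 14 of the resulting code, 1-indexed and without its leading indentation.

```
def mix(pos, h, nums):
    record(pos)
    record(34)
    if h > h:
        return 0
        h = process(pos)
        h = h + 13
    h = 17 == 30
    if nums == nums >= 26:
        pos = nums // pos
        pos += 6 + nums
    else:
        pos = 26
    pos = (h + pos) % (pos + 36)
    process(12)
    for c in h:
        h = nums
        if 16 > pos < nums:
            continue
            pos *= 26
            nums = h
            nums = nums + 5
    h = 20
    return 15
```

Transformed code:
def mix(pos, h, nums):
    record(pos)
    record(34)
    if h > h:
        return 0
    h = 17 == 30
    if nums == nums and nums >= 26:
        pos = nums // pos
        pos += 6 + nums
    else:
        pos = 26
    pos = (h + pos) % (pos + 36)
    process(12)
    for c in h:
        h = nums
        if 16 > pos and pos < nums:
            continue
    h = 20
    return 15

for c in h:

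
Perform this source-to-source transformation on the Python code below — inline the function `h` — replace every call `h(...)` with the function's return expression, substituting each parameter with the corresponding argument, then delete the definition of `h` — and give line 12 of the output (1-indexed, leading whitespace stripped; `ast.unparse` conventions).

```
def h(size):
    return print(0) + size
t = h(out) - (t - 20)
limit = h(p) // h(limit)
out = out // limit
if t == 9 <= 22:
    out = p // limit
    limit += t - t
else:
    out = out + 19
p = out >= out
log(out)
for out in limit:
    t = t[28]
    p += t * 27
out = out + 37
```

Transformed code:
t = print(0) + out - (t - 20)
limit = (print(0) + p) // (print(0) + limit)
out = out // limit
if t == 9 <= 22:
    out = p // limit
    limit += t - t
else:
    out = out + 19
p = out >= out
log(out)
for out in limit:
    t = t[28]
    p += t * 27
out = out + 37

t = t[28]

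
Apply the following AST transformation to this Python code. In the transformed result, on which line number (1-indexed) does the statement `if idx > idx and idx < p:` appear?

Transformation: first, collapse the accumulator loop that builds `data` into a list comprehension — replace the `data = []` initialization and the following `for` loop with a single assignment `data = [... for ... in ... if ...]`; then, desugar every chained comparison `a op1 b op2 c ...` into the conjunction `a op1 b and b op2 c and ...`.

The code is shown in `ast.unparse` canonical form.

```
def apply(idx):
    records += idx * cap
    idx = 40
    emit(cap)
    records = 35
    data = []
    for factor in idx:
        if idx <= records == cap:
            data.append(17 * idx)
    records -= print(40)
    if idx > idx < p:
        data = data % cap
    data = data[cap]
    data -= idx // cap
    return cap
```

8

Transformed code:
def apply(idx):
    records += idx * cap
    idx = 40
    emit(cap)
    records = 35
    data = [17 * idx for factor in idx if idx <= records and records == cap]
    records -= print(40)
    if idx > idx and idx < p:
        data = data % cap
    data = data[cap]
    data -= idx // cap
    return cap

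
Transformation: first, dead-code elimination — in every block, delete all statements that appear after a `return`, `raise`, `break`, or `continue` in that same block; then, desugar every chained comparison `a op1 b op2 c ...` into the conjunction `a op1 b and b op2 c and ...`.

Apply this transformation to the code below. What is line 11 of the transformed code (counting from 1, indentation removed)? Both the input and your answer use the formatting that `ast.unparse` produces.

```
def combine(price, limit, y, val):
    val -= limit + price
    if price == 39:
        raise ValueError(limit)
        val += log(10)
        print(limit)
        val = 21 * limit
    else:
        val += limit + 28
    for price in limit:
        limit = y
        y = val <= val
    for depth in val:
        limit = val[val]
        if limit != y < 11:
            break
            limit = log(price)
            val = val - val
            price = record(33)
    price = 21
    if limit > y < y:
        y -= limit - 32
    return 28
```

Transformed code:
def combine(price, limit, y, val):
    val -= limit + price
    if price == 39:
        raise ValueError(limit)
    else:
        val += limit + 28
    for price in limit:
        limit = y
        y = val <= val
    for depth in val:
        limit = val[val]
        if limit != y and y < 11:
            break
    price = 21
    if limit > y and y < y:
        y -= limit - 32
    return 28

limit = val[val]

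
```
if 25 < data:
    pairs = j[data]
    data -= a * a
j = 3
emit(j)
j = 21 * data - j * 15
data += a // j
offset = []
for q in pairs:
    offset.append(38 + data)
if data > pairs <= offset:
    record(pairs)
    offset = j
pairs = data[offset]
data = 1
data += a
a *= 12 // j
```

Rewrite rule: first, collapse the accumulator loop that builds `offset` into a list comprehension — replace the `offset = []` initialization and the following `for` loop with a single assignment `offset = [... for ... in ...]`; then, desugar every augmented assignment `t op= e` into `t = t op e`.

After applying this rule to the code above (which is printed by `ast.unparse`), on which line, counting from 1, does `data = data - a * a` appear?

Transformed code:
if 25 < data:
    pairs = j[data]
    data = data - a * a
j = 3
emit(j)
j = 21 * data - j * 15
data = data + a // j
offset = [38 + data for q in pairs]
if data > pairs <= offset:
    record(pairs)
    offset = j
pairs = data[offset]
data = 1
data = data + a
a = a * (12 // j)

3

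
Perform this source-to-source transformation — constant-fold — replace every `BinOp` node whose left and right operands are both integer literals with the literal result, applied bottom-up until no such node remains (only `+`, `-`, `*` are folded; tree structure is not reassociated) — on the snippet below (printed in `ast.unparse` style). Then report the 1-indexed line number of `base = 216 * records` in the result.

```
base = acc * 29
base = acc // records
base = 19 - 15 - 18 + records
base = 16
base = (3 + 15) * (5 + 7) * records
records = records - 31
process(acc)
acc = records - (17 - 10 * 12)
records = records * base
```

Transformed code:
base = acc * 29
base = acc // records
base = -14 + records
base = 16
base = 216 * records
records = records - 31
process(acc)
acc = records - -103
records = records * base

5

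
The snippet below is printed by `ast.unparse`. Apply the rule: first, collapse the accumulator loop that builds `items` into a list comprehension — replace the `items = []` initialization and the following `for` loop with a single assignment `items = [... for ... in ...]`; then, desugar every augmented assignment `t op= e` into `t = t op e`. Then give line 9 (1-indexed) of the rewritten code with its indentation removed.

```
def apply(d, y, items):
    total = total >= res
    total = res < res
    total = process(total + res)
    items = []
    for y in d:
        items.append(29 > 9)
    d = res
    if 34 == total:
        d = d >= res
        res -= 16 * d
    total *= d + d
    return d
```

Transformed code:
def apply(d, y, items):
    total = total >= res
    total = res < res
    total = process(total + res)
    items = [29 > 9 for y in d]
    d = res
    if 34 == total:
        d = d >= res
        res = res - 16 * d
    total = total * (d + d)
    return d

res = res - 16 * d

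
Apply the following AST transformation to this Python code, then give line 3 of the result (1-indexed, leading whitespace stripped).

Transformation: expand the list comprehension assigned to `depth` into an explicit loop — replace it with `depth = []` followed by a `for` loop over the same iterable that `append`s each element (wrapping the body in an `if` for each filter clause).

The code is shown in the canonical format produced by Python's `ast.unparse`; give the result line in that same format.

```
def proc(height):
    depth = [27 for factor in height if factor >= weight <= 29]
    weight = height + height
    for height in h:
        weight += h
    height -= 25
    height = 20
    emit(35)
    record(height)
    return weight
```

Transformed code:
def proc(height):
    depth = []
    for factor in height:
        if factor >= weight <= 29:
            depth.append(27)
    weight = height + height
    for height in h:
        weight += h
    height -= 25
    height = 20
    emit(35)
    record(height)
    return weight

for factor in height:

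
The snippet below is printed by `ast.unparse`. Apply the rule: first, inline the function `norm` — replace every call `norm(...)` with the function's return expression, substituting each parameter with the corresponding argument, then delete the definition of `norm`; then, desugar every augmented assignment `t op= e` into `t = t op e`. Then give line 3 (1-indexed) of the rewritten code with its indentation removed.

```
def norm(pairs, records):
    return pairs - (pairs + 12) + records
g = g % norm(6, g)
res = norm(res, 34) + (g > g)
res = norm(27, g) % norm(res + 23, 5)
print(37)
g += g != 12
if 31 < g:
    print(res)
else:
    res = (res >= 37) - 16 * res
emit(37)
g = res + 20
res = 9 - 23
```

Transformed code:
g = g % (6 - (6 + 12) + g)
res = res - (res + 12) + 34 + (g > g)
res = (27 - (27 + 12) + g) % (res + 23 - (res + 23 + 12) + 5)
print(37)
g = g + (g != 12)
if 31 < g:
    print(res)
else:
    res = (res >= 37) - 16 * res
emit(37)
g = res + 20
res = 9 - 23

res = (27 - (27 + 12) + g) % (res + 23 - (res + 23 + 12) + 5)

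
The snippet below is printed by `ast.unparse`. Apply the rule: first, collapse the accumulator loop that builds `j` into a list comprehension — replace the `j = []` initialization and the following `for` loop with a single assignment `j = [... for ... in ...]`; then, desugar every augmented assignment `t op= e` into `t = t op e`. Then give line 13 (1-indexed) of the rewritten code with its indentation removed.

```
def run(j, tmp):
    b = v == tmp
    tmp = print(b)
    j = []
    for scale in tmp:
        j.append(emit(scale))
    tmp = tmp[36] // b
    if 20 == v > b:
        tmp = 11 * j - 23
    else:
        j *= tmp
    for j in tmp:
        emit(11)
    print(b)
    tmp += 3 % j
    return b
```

tmp = tmp + 3 % j

Transformed code:
def run(j, tmp):
    b = v == tmp
    tmp = print(b)
    j = [emit(scale) for scale in tmp]
    tmp = tmp[36] // b
    if 20 == v > b:
        tmp = 11 * j - 23
    else:
        j = j * tmp
    for j in tmp:
        emit(11)
    print(b)
    tmp = tmp + 3 % j
    return b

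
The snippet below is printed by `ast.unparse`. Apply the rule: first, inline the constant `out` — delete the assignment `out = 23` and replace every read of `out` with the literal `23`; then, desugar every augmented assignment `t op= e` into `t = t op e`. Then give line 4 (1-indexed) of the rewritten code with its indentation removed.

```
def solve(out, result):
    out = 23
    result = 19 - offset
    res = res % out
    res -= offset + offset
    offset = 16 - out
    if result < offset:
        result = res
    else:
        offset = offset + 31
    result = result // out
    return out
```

res = res - (offset + offset)

Transformed code:
def solve(out, result):
    result = 19 - offset
    res = res % 23
    res = res - (offset + offset)
    offset = 16 - 23
    if result < offset:
        result = res
    else:
        offset = offset + 31
    result = result // 23
    return 23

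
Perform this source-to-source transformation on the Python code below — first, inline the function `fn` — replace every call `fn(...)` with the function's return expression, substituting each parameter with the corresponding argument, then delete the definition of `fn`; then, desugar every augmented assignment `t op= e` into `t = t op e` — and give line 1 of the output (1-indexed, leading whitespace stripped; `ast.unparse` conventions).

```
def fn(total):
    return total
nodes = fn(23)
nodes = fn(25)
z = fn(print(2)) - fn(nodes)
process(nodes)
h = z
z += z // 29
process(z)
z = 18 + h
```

nodes = 23

Transformed code:
nodes = 23
nodes = 25
z = print(2) - nodes
process(nodes)
h = z
z = z + z // 29
process(z)
z = 18 + h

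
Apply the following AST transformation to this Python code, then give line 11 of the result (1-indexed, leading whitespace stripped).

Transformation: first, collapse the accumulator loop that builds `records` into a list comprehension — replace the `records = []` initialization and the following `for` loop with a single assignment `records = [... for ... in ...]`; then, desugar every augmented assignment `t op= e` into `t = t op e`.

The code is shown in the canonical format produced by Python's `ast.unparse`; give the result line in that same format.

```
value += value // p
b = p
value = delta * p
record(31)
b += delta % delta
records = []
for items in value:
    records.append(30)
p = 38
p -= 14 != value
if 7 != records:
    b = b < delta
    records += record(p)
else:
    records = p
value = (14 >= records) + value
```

Transformed code:
value = value + value // p
b = p
value = delta * p
record(31)
b = b + delta % delta
records = [30 for items in value]
p = 38
p = p - (14 != value)
if 7 != records:
    b = b < delta
    records = records + record(p)
else:
    records = p
value = (14 >= records) + value

records = records + record(p)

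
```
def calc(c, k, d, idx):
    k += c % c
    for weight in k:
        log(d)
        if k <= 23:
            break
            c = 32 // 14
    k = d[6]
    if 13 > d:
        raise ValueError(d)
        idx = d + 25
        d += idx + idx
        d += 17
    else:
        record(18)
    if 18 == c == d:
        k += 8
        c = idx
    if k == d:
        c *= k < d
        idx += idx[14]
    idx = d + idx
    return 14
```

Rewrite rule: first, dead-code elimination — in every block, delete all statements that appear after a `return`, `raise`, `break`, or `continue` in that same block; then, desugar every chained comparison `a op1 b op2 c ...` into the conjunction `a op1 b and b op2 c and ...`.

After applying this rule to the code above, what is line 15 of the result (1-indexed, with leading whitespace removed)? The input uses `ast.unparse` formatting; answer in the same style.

Transformed code:
def calc(c, k, d, idx):
    k += c % c
    for weight in k:
        log(d)
        if k <= 23:
            break
    k = d[6]
    if 13 > d:
        raise ValueError(d)
    else:
        record(18)
    if 18 == c and c == d:
        k += 8
        c = idx
    if k == d:
        c *= k < d
        idx += idx[14]
    idx = d + idx
    return 14

if k == d:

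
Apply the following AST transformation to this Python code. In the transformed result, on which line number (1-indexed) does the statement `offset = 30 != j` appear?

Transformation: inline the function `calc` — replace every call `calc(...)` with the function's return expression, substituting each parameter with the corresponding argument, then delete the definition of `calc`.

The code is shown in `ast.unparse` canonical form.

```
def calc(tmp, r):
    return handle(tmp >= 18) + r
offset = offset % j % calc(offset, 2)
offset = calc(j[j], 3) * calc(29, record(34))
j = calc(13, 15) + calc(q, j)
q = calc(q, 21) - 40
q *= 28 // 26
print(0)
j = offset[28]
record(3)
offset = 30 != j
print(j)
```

Transformed code:
offset = offset % j % (handle(offset >= 18) + 2)
offset = (handle(j[j] >= 18) + 3) * (handle(29 >= 18) + record(34))
j = handle(13 >= 18) + 15 + (handle(q >= 18) + j)
q = handle(q >= 18) + 21 - 40
q *= 28 // 26
print(0)
j = offset[28]
record(3)
offset = 30 != j
print(j)

9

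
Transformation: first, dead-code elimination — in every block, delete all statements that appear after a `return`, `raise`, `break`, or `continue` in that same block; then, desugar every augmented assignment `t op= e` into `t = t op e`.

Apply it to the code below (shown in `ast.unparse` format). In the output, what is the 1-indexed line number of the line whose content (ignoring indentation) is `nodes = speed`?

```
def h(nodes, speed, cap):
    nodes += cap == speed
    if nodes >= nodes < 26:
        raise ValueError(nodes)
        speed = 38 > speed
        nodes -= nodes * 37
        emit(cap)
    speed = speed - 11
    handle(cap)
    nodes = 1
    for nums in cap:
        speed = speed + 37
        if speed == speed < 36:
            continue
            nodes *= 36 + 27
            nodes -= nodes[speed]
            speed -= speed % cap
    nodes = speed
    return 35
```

12

Transformed code:
def h(nodes, speed, cap):
    nodes = nodes + (cap == speed)
    if nodes >= nodes < 26:
        raise ValueError(nodes)
    speed = speed - 11
    handle(cap)
    nodes = 1
    for nums in cap:
        speed = speed + 37
        if speed == speed < 36:
            continue
    nodes = speed
    return 35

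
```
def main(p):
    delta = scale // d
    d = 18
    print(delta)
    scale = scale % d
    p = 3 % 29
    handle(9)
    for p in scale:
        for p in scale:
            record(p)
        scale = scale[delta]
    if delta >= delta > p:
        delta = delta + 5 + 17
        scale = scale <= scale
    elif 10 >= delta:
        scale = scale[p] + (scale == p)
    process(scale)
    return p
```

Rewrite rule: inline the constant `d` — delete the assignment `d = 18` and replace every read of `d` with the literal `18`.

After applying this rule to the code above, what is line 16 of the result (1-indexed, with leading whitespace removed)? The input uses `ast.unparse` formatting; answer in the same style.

process(scale)

Transformed code:
def main(p):
    delta = scale // 18
    print(delta)
    scale = scale % 18
    p = 3 % 29
    handle(9)
    for p in scale:
        for p in scale:
            record(p)
        scale = scale[delta]
    if delta >= delta > p:
        delta = delta + 5 + 17
        scale = scale <= scale
    elif 10 >= delta:
        scale = scale[p] + (scale == p)
    process(scale)
    return p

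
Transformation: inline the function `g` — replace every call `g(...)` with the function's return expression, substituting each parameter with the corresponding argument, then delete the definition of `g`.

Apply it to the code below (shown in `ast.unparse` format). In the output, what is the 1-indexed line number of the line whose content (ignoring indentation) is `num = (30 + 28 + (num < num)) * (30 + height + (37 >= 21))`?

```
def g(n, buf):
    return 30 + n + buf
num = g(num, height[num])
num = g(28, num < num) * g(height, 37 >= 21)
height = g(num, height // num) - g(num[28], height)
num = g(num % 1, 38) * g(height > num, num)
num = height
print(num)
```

Transformed code:
num = 30 + num + height[num]
num = (30 + 28 + (num < num)) * (30 + height + (37 >= 21))
height = 30 + num + height // num - (30 + num[28] + height)
num = (30 + num % 1 + 38) * (30 + (height > num) + num)
num = height
print(num)

2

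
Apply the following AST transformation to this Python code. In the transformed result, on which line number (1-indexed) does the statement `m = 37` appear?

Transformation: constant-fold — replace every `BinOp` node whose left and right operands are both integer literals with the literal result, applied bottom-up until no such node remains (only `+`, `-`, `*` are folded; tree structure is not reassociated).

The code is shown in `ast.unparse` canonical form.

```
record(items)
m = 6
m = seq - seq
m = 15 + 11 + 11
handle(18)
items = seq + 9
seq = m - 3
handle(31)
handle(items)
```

4

Transformed code:
record(items)
m = 6
m = seq - seq
m = 37
handle(18)
items = seq + 9
seq = m - 3
handle(31)
handle(items)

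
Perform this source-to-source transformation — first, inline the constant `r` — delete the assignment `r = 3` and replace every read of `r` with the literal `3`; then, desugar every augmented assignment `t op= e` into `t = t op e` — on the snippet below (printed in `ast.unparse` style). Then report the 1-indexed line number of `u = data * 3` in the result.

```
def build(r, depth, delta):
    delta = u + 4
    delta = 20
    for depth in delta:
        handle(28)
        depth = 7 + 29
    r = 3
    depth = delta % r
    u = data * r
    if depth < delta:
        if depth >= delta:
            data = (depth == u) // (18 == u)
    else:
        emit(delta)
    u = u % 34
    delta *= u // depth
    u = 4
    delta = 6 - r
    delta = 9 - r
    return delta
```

Transformed code:
def build(r, depth, delta):
    delta = u + 4
    delta = 20
    for depth in delta:
        handle(28)
        depth = 7 + 29
    depth = delta % 3
    u = data * 3
    if depth < delta:
        if depth >= delta:
            data = (depth == u) // (18 == u)
    else:
        emit(delta)
    u = u % 34
    delta = delta * (u // depth)
    u = 4
    delta = 6 - 3
    delta = 9 - 3
    return delta

8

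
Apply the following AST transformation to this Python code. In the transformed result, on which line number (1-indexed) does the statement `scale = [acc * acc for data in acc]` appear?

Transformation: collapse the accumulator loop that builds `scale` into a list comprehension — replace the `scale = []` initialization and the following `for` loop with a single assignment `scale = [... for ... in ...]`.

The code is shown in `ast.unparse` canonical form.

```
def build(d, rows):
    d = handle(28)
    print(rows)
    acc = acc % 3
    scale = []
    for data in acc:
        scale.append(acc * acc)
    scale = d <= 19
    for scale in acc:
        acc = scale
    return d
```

5

Transformed code:
def build(d, rows):
    d = handle(28)
    print(rows)
    acc = acc % 3
    scale = [acc * acc for data in acc]
    scale = d <= 19
    for scale in acc:
        acc = scale
    return d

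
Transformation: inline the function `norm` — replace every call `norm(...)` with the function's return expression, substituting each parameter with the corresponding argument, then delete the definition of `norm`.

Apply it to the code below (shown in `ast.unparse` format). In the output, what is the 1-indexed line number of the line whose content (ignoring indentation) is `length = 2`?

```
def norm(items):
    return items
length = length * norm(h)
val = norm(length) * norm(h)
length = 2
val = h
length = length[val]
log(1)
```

Transformed code:
length = length * h
val = length * h
length = 2
val = h
length = length[val]
log(1)

3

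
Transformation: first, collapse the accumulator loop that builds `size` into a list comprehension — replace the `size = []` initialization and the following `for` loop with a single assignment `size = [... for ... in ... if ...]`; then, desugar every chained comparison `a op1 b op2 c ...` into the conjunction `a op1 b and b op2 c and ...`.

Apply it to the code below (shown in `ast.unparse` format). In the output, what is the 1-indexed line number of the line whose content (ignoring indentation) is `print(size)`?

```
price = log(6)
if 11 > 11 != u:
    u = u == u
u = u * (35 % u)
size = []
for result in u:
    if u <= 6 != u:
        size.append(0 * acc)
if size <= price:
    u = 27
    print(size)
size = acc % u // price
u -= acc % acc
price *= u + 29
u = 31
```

8

Transformed code:
price = log(6)
if 11 > 11 and 11 != u:
    u = u == u
u = u * (35 % u)
size = [0 * acc for result in u if u <= 6 and 6 != u]
if size <= price:
    u = 27
    print(size)
size = acc % u // price
u -= acc % acc
price *= u + 29
u = 31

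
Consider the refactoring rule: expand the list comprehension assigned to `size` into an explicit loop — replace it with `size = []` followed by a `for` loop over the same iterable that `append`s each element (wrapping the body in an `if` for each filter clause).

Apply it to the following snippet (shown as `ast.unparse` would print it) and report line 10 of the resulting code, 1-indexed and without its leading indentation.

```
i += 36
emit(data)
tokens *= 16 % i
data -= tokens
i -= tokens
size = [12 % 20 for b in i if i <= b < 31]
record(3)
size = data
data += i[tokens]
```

record(3)

Transformed code:
i += 36
emit(data)
tokens *= 16 % i
data -= tokens
i -= tokens
size = []
for b in i:
    if i <= b < 31:
        size.append(12 % 20)
record(3)
size = data
data += i[tokens]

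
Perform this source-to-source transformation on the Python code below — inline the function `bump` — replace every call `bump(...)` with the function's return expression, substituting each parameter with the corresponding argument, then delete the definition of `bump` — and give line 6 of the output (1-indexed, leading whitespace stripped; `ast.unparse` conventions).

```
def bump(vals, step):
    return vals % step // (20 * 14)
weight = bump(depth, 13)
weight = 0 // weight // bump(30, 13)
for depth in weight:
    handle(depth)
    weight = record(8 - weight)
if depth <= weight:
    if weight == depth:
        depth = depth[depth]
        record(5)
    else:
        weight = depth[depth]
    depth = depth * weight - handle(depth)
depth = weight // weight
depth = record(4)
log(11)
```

Transformed code:
weight = depth % 13 // (20 * 14)
weight = 0 // weight // (30 % 13 // (20 * 14))
for depth in weight:
    handle(depth)
    weight = record(8 - weight)
if depth <= weight:
    if weight == depth:
        depth = depth[depth]
        record(5)
    else:
        weight = depth[depth]
    depth = depth * weight - handle(depth)
depth = weight // weight
depth = record(4)
log(11)

if depth <= weight:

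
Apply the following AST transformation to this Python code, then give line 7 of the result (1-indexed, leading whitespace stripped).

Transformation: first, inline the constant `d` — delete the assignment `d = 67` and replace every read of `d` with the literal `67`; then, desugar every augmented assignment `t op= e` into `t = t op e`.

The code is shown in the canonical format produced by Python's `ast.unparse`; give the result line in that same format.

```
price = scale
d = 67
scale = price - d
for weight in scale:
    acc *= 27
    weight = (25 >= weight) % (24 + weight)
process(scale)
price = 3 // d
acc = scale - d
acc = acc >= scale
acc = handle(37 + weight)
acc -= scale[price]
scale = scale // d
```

Transformed code:
price = scale
scale = price - 67
for weight in scale:
    acc = acc * 27
    weight = (25 >= weight) % (24 + weight)
process(scale)
price = 3 // 67
acc = scale - 67
acc = acc >= scale
acc = handle(37 + weight)
acc = acc - scale[price]
scale = scale // 67

price = 3 // 67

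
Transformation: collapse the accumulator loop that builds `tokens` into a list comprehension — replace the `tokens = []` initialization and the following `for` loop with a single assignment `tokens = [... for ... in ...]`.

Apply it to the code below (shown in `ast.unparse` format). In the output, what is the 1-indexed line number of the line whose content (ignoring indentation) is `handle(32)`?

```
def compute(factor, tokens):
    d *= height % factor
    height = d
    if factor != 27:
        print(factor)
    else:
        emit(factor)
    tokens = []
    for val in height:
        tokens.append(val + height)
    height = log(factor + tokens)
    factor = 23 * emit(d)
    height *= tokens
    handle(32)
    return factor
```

Transformed code:
def compute(factor, tokens):
    d *= height % factor
    height = d
    if factor != 27:
        print(factor)
    else:
        emit(factor)
    tokens = [val + height for val in height]
    height = log(factor + tokens)
    factor = 23 * emit(d)
    height *= tokens
    handle(32)
    return factor

12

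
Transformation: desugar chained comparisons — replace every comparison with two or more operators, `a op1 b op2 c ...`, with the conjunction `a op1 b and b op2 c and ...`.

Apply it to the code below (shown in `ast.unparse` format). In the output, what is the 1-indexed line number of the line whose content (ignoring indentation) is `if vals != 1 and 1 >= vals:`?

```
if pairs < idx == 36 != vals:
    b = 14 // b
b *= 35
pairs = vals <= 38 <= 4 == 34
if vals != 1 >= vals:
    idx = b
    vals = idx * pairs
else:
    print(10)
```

5

Transformed code:
if pairs < idx and idx == 36 and (36 != vals):
    b = 14 // b
b *= 35
pairs = vals <= 38 and 38 <= 4 and (4 == 34)
if vals != 1 and 1 >= vals:
    idx = b
    vals = idx * pairs
else:
    print(10)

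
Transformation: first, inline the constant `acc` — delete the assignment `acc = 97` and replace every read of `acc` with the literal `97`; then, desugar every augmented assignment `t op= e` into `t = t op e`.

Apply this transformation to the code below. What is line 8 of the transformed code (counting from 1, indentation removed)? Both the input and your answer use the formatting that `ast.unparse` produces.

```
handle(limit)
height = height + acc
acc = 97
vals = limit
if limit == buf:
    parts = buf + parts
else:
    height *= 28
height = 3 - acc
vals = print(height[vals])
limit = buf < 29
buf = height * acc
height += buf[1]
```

Transformed code:
handle(limit)
height = height + 97
vals = limit
if limit == buf:
    parts = buf + parts
else:
    height = height * 28
height = 3 - 97
vals = print(height[vals])
limit = buf < 29
buf = height * 97
height = height + buf[1]

height = 3 - 97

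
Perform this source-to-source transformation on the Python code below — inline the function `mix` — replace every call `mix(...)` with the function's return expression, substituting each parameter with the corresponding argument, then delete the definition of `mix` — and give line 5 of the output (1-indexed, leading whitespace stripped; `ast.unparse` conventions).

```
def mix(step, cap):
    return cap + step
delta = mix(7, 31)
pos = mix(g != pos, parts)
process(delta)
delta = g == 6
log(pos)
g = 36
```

Transformed code:
delta = 31 + 7
pos = parts + (g != pos)
process(delta)
delta = g == 6
log(pos)
g = 36

log(pos)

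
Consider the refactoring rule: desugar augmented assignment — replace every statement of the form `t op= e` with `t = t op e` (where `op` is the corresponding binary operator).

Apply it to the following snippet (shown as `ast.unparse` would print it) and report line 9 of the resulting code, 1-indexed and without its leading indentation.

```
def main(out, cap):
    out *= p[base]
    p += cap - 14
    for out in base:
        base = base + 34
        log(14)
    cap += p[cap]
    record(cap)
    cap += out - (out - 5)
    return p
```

Transformed code:
def main(out, cap):
    out = out * p[base]
    p = p + (cap - 14)
    for out in base:
        base = base + 34
        log(14)
    cap = cap + p[cap]
    record(cap)
    cap = cap + (out - (out - 5))
    return p

cap = cap + (out - (out - 5))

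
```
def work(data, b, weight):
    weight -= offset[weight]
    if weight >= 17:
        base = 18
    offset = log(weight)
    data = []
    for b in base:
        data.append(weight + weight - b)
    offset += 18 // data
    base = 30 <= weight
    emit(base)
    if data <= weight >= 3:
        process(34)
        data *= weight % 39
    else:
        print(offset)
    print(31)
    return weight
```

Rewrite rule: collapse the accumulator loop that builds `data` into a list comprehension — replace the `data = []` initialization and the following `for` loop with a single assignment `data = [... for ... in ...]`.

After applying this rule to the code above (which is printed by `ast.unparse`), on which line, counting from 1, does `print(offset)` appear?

Transformed code:
def work(data, b, weight):
    weight -= offset[weight]
    if weight >= 17:
        base = 18
    offset = log(weight)
    data = [weight + weight - b for b in base]
    offset += 18 // data
    base = 30 <= weight
    emit(base)
    if data <= weight >= 3:
        process(34)
        data *= weight % 39
    else:
        print(offset)
    print(31)
    return weight

14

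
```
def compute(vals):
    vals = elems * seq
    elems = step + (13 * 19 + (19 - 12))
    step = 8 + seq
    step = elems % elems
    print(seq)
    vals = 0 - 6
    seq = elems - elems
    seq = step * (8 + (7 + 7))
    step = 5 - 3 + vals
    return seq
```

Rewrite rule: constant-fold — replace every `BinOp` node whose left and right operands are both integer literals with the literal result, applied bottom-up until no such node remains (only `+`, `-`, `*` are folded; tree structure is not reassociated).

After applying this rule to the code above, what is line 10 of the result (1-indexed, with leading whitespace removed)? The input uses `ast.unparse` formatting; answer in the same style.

step = 2 + vals

Transformed code:
def compute(vals):
    vals = elems * seq
    elems = step + 254
    step = 8 + seq
    step = elems % elems
    print(seq)
    vals = -6
    seq = elems - elems
    seq = step * 22
    step = 2 + vals
    return seq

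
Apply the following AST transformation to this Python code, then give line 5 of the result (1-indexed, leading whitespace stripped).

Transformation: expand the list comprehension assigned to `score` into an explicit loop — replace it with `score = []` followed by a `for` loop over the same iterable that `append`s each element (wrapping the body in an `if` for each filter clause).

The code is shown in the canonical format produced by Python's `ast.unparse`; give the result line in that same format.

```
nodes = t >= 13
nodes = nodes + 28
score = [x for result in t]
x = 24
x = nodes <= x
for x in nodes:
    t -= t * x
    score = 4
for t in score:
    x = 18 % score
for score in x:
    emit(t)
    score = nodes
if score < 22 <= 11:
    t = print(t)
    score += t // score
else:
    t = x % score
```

Transformed code:
nodes = t >= 13
nodes = nodes + 28
score = []
for result in t:
    score.append(x)
x = 24
x = nodes <= x
for x in nodes:
    t -= t * x
    score = 4
for t in score:
    x = 18 % score
for score in x:
    emit(t)
    score = nodes
if score < 22 <= 11:
    t = print(t)
    score += t // score
else:
    t = x % score

score.append(x)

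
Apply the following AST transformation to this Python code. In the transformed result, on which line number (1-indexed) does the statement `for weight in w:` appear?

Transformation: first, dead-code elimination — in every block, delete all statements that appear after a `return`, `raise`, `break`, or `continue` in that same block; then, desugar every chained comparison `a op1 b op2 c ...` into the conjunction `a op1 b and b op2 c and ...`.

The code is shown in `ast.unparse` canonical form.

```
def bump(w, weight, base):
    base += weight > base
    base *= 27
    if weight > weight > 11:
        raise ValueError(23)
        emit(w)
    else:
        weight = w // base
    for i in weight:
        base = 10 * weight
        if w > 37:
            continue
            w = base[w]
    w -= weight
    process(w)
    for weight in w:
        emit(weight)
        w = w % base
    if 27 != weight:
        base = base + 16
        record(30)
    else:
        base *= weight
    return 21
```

14

Transformed code:
def bump(w, weight, base):
    base += weight > base
    base *= 27
    if weight > weight and weight > 11:
        raise ValueError(23)
    else:
        weight = w // base
    for i in weight:
        base = 10 * weight
        if w > 37:
            continue
    w -= weight
    process(w)
    for weight in w:
        emit(weight)
        w = w % base
    if 27 != weight:
        base = base + 16
        record(30)
    else:
        base *= weight
    return 21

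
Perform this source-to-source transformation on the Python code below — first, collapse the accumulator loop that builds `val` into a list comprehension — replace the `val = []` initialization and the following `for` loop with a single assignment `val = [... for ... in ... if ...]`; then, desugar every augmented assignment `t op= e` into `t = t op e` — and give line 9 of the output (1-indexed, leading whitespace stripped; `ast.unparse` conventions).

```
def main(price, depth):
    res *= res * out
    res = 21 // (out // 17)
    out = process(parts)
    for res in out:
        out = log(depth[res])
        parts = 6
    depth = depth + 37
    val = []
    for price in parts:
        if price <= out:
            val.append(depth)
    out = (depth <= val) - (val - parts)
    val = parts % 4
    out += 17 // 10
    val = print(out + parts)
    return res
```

val = [depth for price in parts if price <= out]

Transformed code:
def main(price, depth):
    res = res * (res * out)
    res = 21 // (out // 17)
    out = process(parts)
    for res in out:
        out = log(depth[res])
        parts = 6
    depth = depth + 37
    val = [depth for price in parts if price <= out]
    out = (depth <= val) - (val - parts)
    val = parts % 4
    out = out + 17 // 10
    val = print(out + parts)
    return res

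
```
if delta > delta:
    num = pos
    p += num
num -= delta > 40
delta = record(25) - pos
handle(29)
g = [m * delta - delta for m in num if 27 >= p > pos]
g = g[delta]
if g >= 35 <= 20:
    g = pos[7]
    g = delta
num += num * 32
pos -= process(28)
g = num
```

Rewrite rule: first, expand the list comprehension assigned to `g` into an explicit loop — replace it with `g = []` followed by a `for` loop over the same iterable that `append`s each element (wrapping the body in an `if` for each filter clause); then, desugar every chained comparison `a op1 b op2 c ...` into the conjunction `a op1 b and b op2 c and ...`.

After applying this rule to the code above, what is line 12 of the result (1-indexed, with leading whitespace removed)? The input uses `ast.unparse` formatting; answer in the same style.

Transformed code:
if delta > delta:
    num = pos
    p += num
num -= delta > 40
delta = record(25) - pos
handle(29)
g = []
for m in num:
    if 27 >= p and p > pos:
        g.append(m * delta - delta)
g = g[delta]
if g >= 35 and 35 <= 20:
    g = pos[7]
    g = delta
num += num * 32
pos -= process(28)
g = num

if g >= 35 and 35 <= 20: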